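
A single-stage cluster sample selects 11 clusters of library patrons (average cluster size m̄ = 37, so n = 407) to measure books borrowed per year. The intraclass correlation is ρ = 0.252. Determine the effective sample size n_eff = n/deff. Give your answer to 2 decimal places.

40.41

deff = 1 + (37 − 1)·0.252 = 1 + 9.072 = 10.072.
n_eff = 407 / 10.072 = 40.41.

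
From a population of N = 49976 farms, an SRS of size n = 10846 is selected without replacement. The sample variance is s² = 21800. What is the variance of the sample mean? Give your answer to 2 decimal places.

1.57

Under SRS without replacement, Var(ȳ) = (1 − f)·s²/n with f = n/N = 10846/49976 = 0.21702417.
Var(ȳ) = (1 − 0.21702417)·21800/10846 = 0.78297583·2.0099576 = 1.5737482.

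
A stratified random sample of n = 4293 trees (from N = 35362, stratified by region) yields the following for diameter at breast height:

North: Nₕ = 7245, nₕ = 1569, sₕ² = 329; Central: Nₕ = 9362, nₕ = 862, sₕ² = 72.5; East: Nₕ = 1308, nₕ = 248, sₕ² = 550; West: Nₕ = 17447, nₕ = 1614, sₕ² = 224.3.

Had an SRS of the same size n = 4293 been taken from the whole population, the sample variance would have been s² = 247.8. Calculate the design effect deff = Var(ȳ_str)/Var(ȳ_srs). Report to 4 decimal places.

Var(ȳ_str) = Σ Wₕ²(1−fₕ)sₕ²/nₕ with Wₕ = Nₕ/35362:
  North: (7245/35362)²·(1−1569/7245)·329/1569 = 0.0068957275
  Central: (9362/35362)²·(1−862/9362)·72.5/862 = 0.005352352
  East: (1308/35362)²·(1−248/1308)·550/248 = 0.0024589572
  West: (17447/35362)²·(1−1614/17447)·224.3/1614 = 0.030699837
  → Var(ȳ_str) = 0.045406874.
Var(ȳ_srs) = (1 − 4293/35362)·247.8/4293 = 0.050714351.
deff = 0.045406874 / 0.050714351 = 0.8953.

0.8953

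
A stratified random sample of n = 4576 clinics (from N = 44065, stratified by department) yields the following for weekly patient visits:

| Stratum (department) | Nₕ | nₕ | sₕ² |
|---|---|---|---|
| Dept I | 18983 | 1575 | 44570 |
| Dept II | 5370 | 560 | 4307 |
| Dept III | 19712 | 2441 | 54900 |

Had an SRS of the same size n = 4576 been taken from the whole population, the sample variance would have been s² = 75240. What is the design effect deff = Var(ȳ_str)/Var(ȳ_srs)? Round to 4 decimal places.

Var(ȳ_str) = Σ Wₕ²(1−fₕ)sₕ²/nₕ with Wₕ = Nₕ/44065:
  Dept I: (18983/44065)²·(1−1575/18983)·44570/1575 = 4.8160197
  Dept II: (5370/44065)²·(1−560/5370)·4307/560 = 0.10231014
  Dept III: (19712/44065)²·(1−2441/19712)·54900/2441 = 3.9433488
  → Var(ȳ_str) = 8.8616786.
Var(ȳ_srs) = (1 − 4576/44065)·75240/4576 = 14.73483.
deff = 8.8616786 / 14.73483 = 0.6014.

0.6014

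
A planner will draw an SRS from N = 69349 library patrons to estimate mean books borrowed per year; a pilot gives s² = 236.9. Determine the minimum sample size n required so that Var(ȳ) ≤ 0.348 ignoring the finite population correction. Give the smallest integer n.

681

Without fpc, n₀ = s²/D = 236.9/0.348 = 680.7471.
Rounding up, n = 681.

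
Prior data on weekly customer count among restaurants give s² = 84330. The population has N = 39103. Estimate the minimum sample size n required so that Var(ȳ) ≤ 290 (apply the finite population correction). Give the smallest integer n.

Without fpc, n₀ = s²/D = 84330/290 = 290.7931.
With fpc, (1 − n/N)·s²/n ≤ D requires n ≥ n₀/(1 + n₀/N) = 290.7931/(1 + 290.7931/39103) = 288.6466.
Rounding up, n = 289.

289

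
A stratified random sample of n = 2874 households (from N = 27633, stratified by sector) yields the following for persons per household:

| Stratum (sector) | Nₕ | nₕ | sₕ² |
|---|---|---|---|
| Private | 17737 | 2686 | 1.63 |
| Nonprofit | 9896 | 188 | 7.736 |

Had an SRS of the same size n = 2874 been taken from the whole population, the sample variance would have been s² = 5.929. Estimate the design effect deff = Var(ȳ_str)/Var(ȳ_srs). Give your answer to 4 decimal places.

Var(ȳ_str) = Σ Wₕ²(1−fₕ)sₕ²/nₕ with Wₕ = Nₕ/27633:
  Private: (17737/27633)²·(1−2686/17737)·1.63/2686 = 2.1216368 × 10^-4
  Nonprofit: (9896/27633)²·(1−188/9896)·7.736/188 = 0.0051771648
  → Var(ȳ_str) = 0.0053893285.
Var(ȳ_srs) = (1 − 2874/27633)·5.929/2874 = 0.0018484161.
deff = 0.0053893285 / 0.0018484161 = 2.9156.

2.9156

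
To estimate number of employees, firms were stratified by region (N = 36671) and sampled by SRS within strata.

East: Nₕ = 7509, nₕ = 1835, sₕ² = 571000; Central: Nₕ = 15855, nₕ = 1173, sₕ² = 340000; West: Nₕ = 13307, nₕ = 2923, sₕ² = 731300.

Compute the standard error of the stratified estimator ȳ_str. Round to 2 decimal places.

Var(ȳ_str) = Σₕ Wₕ²(1 − fₕ)sₕ²/nₕ with Wₕ = Nₕ/N, N = 36671.
East: Wₕ = 0.20476671; term = 0.20476671²·(1 − 0.24437342)·571000/1835 = 9.8588434.
Central: Wₕ = 0.43235799; term = 0.43235799²·(1 − 0.07398297)·340000/1173 = 50.17494.
West: Wₕ = 0.36287530; term = 0.36287530²·(1 − 0.21965883)·731300/2923 = 25.70787.
Sum = 85.741653.
SE = √(85.741653) = 9.26.

9.26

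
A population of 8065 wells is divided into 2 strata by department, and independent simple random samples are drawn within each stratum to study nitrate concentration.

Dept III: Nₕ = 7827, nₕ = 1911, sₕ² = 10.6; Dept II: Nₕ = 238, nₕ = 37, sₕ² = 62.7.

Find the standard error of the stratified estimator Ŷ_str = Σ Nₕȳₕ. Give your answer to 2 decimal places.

Var(Ŷ_str) = Σₕ Nₕ²(1 − fₕ)sₕ²/nₕ.
Dept III: 7827²·(1 − 1911/7827)·10.6/1911 = 256843.56.
Dept II: 238²·(1 − 37/238)·62.7/37 = 81066.016.
Sum = 337909.58.
SE = √(337909.58) = 581.30.

581.30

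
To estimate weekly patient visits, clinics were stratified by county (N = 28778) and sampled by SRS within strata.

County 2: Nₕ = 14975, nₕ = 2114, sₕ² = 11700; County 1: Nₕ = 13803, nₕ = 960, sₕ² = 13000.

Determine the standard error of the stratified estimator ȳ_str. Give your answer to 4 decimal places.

Var(ȳ_str) = Σₕ Wₕ²(1 − fₕ)sₕ²/nₕ with Wₕ = Nₕ/N, N = 28778.
County 2: Wₕ = 0.52036278; term = 0.52036278²·(1 − 0.14116861)·11700/2114 = 1.2870672.
County 1: Wₕ = 0.47963722; term = 0.47963722²·(1 − 0.06955010)·13000/960 = 2.8986173.
Sum = 4.1856845.
SE = √(4.1856845) = 2.0459.

2.0459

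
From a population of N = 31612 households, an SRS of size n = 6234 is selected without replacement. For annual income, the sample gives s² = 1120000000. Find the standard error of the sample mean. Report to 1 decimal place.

379.8

Under SRS without replacement, Var(ȳ) = (1 − f)·s²/n with f = n/N = 6234/31612 = 0.19720359.
Var(ȳ) = (1 − 0.19720359)·1120000000/6234 = 0.80279641·179659.93 = 144230.35.
SE(ȳ) = √(144230.35) = 379.8.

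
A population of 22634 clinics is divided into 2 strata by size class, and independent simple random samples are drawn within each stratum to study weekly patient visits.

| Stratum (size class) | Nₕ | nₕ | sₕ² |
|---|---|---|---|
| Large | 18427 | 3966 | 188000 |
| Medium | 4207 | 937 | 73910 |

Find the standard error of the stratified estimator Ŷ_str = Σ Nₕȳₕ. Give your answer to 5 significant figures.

Var(Ŷ_str) = Σₕ Nₕ²(1 − fₕ)sₕ²/nₕ.
Large: 18427²·(1 − 3966/18427)·188000/3966 = 1.2631592 × 10^10.
Medium: 4207²·(1 − 937/4207)·73910/937 = 1.0851353 × 10^9.
Sum = 1.3716727 × 10^10.
SE = √(1.3716727 × 10^10) = 117120.

117120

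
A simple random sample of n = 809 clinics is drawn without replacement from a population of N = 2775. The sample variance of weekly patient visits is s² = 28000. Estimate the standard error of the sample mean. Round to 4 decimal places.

Under SRS without replacement, Var(ȳ) = (1 − f)·s²/n with f = n/N = 809/2775 = 0.29153153.
Var(ȳ) = (1 − 0.29153153)·28000/809 = 0.70846847·34.61063 = 24.52054.
SE(ȳ) = √(24.52054) = 4.9518.

4.9518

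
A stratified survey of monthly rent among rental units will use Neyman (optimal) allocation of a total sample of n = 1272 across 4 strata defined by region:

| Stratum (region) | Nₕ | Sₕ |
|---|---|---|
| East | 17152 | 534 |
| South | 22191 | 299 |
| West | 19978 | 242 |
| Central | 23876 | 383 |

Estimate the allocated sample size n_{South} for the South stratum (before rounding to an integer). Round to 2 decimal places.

283.47

Neyman allocation: nₕ = n·NₕSₕ / Σⱼ NⱼSⱼ.
Σ NⱼSⱼ = 17152·534 + 22191·299 + 19978·242 + 23876·383 = 2.9773461 × 10^7.
n_{South} = 1272·22191·299 / (2.9773461 × 10^7) = 283.47.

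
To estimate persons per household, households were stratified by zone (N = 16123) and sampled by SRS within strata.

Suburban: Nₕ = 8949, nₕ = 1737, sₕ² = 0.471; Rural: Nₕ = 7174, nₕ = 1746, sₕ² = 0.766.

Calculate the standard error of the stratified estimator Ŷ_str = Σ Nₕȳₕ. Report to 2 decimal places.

185.97

Var(Ŷ_str) = Σₕ Nₕ²(1 − fₕ)sₕ²/nₕ.
Suburban: 8949²·(1 − 1737/8949)·0.471/1737 = 17500.535.
Rural: 7174²·(1 − 1746/7174)·0.766/1746 = 17083.85.
Sum = 34584.385.
SE = √(34584.385) = 185.97.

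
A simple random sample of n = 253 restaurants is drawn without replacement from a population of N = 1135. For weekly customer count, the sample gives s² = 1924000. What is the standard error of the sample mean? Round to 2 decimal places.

76.87

Under SRS without replacement, Var(ȳ) = (1 − f)·s²/n with f = n/N = 253/1135 = 0.22290749.
Var(ȳ) = (1 − 0.22290749)·1924000/253 = 0.77709251·7604.7431 = 5909.5889.
SE(ȳ) = √(5909.5889) = 76.87.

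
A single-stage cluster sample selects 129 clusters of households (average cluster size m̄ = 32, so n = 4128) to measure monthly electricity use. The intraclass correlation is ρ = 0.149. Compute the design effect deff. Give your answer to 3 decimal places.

5.619

deff = 1 + (32 − 1)·0.149 = 1 + 4.619 = 5.619.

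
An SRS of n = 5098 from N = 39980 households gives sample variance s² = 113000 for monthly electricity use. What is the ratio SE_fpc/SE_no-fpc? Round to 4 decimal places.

0.9341

f = n/N = 5098/39980 = 0.12751376.
SE_no-fpc = √(s²/n) = 4.7080309; SE_fpc = √((1−f)s²/n) = 4.3976291.
Ratio = √(1−f) = 0.93406972.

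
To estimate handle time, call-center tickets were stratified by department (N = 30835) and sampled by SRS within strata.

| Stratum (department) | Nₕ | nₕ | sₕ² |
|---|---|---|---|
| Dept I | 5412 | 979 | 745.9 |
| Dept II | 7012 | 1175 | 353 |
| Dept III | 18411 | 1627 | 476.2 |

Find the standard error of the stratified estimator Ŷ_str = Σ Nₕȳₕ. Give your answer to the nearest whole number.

11001

Var(Ŷ_str) = Σₕ Nₕ²(1 − fₕ)sₕ²/nₕ.
Dept I: 5412²·(1 − 979/5412)·745.9/979 = 1.8279042 × 10^7.
Dept II: 7012²·(1 − 1175/7012)·353/1175 = 1.229613 × 10^7.
Dept III: 18411²·(1 − 1627/18411)·476.2/1627 = 9.0442943 × 10^7.
Sum = 1.2101812 × 10^8.
SE = √(1.2101812 × 10^8) = 11001.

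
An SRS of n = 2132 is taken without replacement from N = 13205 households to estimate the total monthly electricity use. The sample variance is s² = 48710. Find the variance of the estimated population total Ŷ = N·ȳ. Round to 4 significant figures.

3.341 × 10^9

Var(Ŷ) = N²·Var(ȳ) = N²·(1 − n/N)·s²/n.
f = 2132/13205 = 0.16145399; Var(ȳ) = 0.83854601·48710/2132 = 19.158338.
Var(Ŷ) = 13205² · 19.158338 = 3.3406782 × 10^9.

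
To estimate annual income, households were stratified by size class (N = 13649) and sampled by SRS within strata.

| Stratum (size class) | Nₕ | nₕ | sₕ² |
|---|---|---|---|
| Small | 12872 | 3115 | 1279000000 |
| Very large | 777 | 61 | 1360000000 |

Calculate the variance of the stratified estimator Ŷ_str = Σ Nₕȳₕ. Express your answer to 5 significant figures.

6.3971 × 10^13

Var(Ŷ_str) = Σₕ Nₕ²(1 − fₕ)sₕ²/nₕ.
Small: 12872²·(1 − 3115/12872)·1279000000/3115 = 5.1567352 × 10^13.
Very large: 777²·(1 − 61/777)·1360000000/61 = 1.2403468 × 10^13.
Sum = 6.397082 × 10^13.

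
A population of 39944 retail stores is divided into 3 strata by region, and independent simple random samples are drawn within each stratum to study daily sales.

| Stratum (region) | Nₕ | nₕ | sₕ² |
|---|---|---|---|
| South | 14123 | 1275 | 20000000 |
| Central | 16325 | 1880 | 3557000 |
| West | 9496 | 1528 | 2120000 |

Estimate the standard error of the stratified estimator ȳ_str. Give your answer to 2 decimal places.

46.15

Var(ȳ_str) = Σₕ Wₕ²(1 − fₕ)sₕ²/nₕ with Wₕ = Nₕ/N, N = 39944.
South: Wₕ = 0.35357000; term = 0.35357000²·(1 − 0.09027827)·20000000/1275 = 1783.9357.
Central: Wₕ = 0.40869718; term = 0.40869718²·(1 − 0.11516080)·3557000/1880 = 279.63636.
West: Wₕ = 0.23773283; term = 0.23773283²·(1 − 0.16090986)·2120000/1528 = 65.795991.
Sum = 2129.3681.
SE = √(2129.3681) = 46.15.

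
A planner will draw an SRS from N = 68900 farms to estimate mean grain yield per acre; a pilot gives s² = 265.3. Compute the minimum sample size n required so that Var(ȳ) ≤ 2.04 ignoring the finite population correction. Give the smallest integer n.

Without fpc, n₀ = s²/D = 265.3/2.04 = 130.0490.
Rounding up, n = 131.

131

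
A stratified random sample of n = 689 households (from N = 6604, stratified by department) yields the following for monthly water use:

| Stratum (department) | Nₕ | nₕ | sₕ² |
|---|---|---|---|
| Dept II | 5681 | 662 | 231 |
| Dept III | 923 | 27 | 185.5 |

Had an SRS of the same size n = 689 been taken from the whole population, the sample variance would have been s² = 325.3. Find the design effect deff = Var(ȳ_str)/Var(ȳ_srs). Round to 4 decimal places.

Var(ȳ_str) = Σ Wₕ²(1−fₕ)sₕ²/nₕ with Wₕ = Nₕ/6604:
  Dept II: (5681/6604)²·(1−662/5681)·231/662 = 0.22812971
  Dept III: (923/6604)²·(1−27/923)·185.5/27 = 0.13027939
  → Var(ȳ_str) = 0.3584091.
Var(ȳ_srs) = (1 − 689/6604)·325.3/689 = 0.4228755.
deff = 0.3584091 / 0.4228755 = 0.8476.

0.8476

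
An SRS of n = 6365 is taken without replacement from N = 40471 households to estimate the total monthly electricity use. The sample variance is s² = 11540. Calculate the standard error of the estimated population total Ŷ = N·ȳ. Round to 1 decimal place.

50025.5

Var(Ŷ) = N²·Var(ȳ) = N²·(1 − n/N)·s²/n.
f = 6365/40471 = 0.15727311; Var(ȳ) = 0.84272689·11540/6365 = 1.5278976.
Var(Ŷ) = 40471² · 1.5278976 = 2.5025463 × 10^9.
SE(Ŷ) = √(2.5025463 × 10^9) = 50025.5.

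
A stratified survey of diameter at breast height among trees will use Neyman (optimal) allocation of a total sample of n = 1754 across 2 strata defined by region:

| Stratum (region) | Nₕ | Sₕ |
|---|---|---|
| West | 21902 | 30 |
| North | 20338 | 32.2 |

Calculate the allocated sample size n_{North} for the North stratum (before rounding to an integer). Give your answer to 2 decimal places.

875.55

Neyman allocation: nₕ = n·NₕSₕ / Σⱼ NⱼSⱼ.
Σ NⱼSⱼ = 21902·30 + 20338·32.2 = 1.3119436 × 10^6.
n_{North} = 1754·20338·32.2 / (1.3119436 × 10^6) = 875.55.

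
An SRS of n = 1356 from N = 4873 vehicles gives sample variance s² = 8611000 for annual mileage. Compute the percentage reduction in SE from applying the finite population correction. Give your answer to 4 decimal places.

15.0452

f = n/N = 1356/4873 = 0.27826801.
SE_no-fpc = √(s²/n) = 79.688738; SE_fpc = √((1−f)s²/n) = 67.699417.
Ratio = √(1−f) = 0.84954811. Reduction = 100·(1 − 0.84954811) = 15.0452%.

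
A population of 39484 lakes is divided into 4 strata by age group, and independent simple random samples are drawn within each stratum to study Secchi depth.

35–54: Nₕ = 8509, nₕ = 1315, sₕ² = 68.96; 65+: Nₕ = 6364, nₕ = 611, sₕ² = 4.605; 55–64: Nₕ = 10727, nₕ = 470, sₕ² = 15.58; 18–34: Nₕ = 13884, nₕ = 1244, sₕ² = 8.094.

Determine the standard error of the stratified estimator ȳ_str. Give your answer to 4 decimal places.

Var(ȳ_str) = Σₕ Wₕ²(1 − fₕ)sₕ²/nₕ with Wₕ = Nₕ/N, N = 39484.
35–54: Wₕ = 0.21550501; term = 0.21550501²·(1 − 0.15454225)·68.96/1315 = 0.0020591035.
65+: Wₕ = 0.16117921; term = 0.16117921²·(1 − 0.09600880)·4.605/611 = 1.7699895 × 10^-4.
55–64: Wₕ = 0.27167967; term = 0.27167967²·(1 − 0.04381467)·15.58/470 = 0.0023395156.
18–34: Wₕ = 0.35163611; term = 0.35163611²·(1 − 0.08959954)·8.094/1244 = 7.324234 × 10^-4.
Sum = 0.0053080415.
SE = √(0.0053080415) = 0.0729.

0.0729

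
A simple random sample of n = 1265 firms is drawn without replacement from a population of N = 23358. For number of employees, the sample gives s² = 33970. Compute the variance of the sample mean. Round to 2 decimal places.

25.40

Under SRS without replacement, Var(ȳ) = (1 − f)·s²/n with f = n/N = 1265/23358 = 0.05415703.
Var(ȳ) = (1 − 0.05415703)·33970/1265 = 0.94584297·26.853755 = 25.399435.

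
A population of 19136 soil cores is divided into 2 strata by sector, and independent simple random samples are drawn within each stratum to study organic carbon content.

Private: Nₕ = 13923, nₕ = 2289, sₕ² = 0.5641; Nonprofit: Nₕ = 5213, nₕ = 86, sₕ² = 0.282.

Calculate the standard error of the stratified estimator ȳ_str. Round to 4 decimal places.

Var(ȳ_str) = Σₕ Wₕ²(1 − fₕ)sₕ²/nₕ with Wₕ = Nₕ/N, N = 19136.
Private: Wₕ = 0.72758152; term = 0.72758152²·(1 − 0.16440422)·0.5641/2289 = 1.0901088 × 10^-4.
Nonprofit: Wₕ = 0.27241848; term = 0.27241848²·(1 − 0.01649722)·0.282/86 = 2.3933123 × 10^-4.
Sum = 3.4834211 × 10^-4.
SE = √(3.4834211 × 10^-4) = 0.0187.

0.0187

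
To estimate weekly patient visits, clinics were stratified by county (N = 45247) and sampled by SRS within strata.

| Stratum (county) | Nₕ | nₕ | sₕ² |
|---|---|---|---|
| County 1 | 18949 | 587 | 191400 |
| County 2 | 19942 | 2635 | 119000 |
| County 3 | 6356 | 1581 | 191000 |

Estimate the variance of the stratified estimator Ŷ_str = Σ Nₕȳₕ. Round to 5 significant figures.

Var(Ŷ_str) = Σₕ Nₕ²(1 − fₕ)sₕ²/nₕ.
County 1: 18949²·(1 − 587/18949)·191400/587 = 1.1345147 × 10^11.
County 2: 19942²·(1 − 2635/19942)·119000/2635 = 1.5586796 × 10^10.
County 3: 6356²·(1 − 1581/6356)·191000/1581 = 3.6665597 × 10^9.
Sum = 1.3270483 × 10^11.

1.3270 × 10^11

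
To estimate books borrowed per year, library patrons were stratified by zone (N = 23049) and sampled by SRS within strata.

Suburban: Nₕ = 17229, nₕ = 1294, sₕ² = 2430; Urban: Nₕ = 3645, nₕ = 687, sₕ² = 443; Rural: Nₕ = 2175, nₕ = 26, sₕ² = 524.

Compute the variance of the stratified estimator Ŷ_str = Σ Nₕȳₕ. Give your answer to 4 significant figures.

6.167 × 10^8

Var(Ŷ_str) = Σₕ Nₕ²(1 − fₕ)sₕ²/nₕ.
Suburban: 17229²·(1 − 1294/17229)·2430/1294 = 5.1556584 × 10^8.
Urban: 3645²·(1 − 687/3645)·443/687 = 6.9525271 × 10^6.
Rural: 2175²·(1 − 26/2175)·524/26 = 9.4200588 × 10^7.
Sum = 6.1671896 × 10^8.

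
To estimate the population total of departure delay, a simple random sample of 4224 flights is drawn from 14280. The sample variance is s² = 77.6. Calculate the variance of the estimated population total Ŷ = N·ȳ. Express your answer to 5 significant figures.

2.6381 × 10^6

Var(Ŷ) = N²·Var(ȳ) = N²·(1 − n/N)·s²/n.
f = 4224/14280 = 0.29579832; Var(ȳ) = 0.70420168·77.6/4224 = 0.012937038.
Var(Ŷ) = 14280² · 0.012937038 = 2.6381001 × 10^6.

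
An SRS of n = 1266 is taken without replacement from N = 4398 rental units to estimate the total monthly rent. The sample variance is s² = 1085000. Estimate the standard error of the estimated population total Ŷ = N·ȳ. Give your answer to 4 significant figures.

Var(Ŷ) = N²·Var(ȳ) = N²·(1 − n/N)·s²/n.
f = 1266/4398 = 0.28785812; Var(ȳ) = 0.71214188·1085000/1266 = 610.32697.
Var(Ŷ) = 4398² · 610.32697 = 1.1805191 × 10^10.
SE(Ŷ) = √(1.1805191 × 10^10) = 108700.

108700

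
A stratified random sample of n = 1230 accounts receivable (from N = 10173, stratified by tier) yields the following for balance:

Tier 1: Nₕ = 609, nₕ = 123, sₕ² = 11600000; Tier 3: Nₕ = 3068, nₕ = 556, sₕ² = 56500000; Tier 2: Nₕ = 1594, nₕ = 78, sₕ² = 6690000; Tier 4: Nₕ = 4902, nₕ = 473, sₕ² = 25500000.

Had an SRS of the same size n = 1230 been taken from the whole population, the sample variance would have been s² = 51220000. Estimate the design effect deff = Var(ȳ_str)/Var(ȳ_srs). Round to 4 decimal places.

Var(ȳ_str) = Σ Wₕ²(1−fₕ)sₕ²/nₕ with Wₕ = Nₕ/10173:
  Tier 1: (609/10173)²·(1−123/609)·11600000/123 = 269.71702
  Tier 3: (3068/10173)²·(1−556/3068)·56500000/556 = 7567.4674
  Tier 2: (1594/10173)²·(1−78/1594)·6690000/78 = 2002.7233
  Tier 4: (4902/10173)²·(1−473/4902)·25500000/473 = 11309.931
  → Var(ȳ_str) = 21149.839.
Var(ȳ_srs) = (1 − 1230/10173)·51220000/1230 = 36607.38.
deff = 21149.839 / 36607.38 = 0.5777.

0.5777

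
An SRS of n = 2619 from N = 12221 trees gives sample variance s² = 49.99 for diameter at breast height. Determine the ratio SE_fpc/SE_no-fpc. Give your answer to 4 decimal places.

f = n/N = 2619/12221 = 0.21430325.
SE_no-fpc = √(s²/n) = 0.13815729; SE_fpc = √((1−f)s²/n) = 0.12246199.
Ratio = √(1−f) = 0.88639537.

0.8864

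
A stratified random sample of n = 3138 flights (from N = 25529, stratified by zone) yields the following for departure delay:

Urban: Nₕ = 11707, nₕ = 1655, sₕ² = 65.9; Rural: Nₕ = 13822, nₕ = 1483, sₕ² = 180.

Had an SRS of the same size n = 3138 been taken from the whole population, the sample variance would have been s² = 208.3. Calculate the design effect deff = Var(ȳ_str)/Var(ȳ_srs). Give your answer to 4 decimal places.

Var(ȳ_str) = Σ Wₕ²(1−fₕ)sₕ²/nₕ with Wₕ = Nₕ/25529:
  Urban: (11707/25529)²·(1−1655/11707)·65.9/1655 = 0.0071898182
  Rural: (13822/25529)²·(1−1483/13822)·180/1483 = 0.031762494
  → Var(ȳ_str) = 0.038952312.
Var(ȳ_srs) = (1 − 3138/25529)·208.3/3138 = 0.058220512.
deff = 0.038952312 / 0.058220512 = 0.6690.

0.6690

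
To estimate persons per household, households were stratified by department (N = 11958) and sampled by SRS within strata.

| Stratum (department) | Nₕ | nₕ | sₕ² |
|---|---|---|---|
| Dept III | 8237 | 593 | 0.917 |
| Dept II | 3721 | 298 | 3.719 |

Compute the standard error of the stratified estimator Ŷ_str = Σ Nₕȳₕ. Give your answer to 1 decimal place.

506.3

Var(Ŷ_str) = Σₕ Nₕ²(1 − fₕ)sₕ²/nₕ.
Dept III: 8237²·(1 − 593/8237)·0.917/593 = 97365.34.
Dept II: 3721²·(1 − 298/3721)·3.719/298 = 158955.84.
Sum = 256321.18.
SE = √(256321.18) = 506.3.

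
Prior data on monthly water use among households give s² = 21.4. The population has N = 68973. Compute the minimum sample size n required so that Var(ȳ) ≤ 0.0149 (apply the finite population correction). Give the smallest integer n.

1407

Without fpc, n₀ = s²/D = 21.4/0.0149 = 1436.2416.
With fpc, (1 − n/N)·s²/n ≤ D requires n ≥ n₀/(1 + n₀/N) = 1436.2416/(1 + 1436.2416/68973) = 1406.9445.
Rounding up, n = 1407.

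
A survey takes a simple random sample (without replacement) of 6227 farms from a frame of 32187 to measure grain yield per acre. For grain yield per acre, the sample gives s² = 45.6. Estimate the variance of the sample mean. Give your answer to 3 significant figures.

0.00591

Under SRS without replacement, Var(ȳ) = (1 − f)·s²/n with f = n/N = 6227/32187 = 0.19346320.
Var(ȳ) = (1 − 0.19346320)·45.6/6227 = 0.80653680·0.0073229485 = 0.0059062274.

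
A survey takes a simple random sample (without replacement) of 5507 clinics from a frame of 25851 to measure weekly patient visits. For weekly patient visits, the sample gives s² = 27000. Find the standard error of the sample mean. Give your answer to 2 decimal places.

Under SRS without replacement, Var(ȳ) = (1 − f)·s²/n with f = n/N = 5507/25851 = 0.21302851.
Var(ȳ) = (1 − 0.21302851)·27000/5507 = 0.78697149·4.9028509 = 3.8584039.
SE(ȳ) = √(3.8584039) = 1.96.

1.96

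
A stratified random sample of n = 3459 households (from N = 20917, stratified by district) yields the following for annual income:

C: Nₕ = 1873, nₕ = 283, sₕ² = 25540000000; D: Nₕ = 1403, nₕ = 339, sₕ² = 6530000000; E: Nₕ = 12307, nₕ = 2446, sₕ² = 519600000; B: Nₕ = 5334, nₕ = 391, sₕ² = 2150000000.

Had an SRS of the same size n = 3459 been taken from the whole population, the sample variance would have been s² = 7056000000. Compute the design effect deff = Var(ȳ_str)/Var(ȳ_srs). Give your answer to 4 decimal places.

0.6286

Var(ȳ_str) = Σ Wₕ²(1−fₕ)sₕ²/nₕ with Wₕ = Nₕ/20917:
  C: (1873/20917)²·(1−283/1873)·25540000000/283 = 614285.93
  D: (1403/20917)²·(1−339/1403)·6530000000/339 = 65722.487
  E: (12307/20917)²·(1−2446/12307)·519600000/2446 = 58923.299
  B: (5334/20917)²·(1−391/5334)·2150000000/391 = 331364.92
  → Var(ȳ_str) = 1.0702966 × 10^6.
Var(ȳ_srs) = (1 − 3459/20917)·7056000000/3459 = 1.7025627 × 10^6.
deff = (1.0702966 × 10^6) / (1.7025627 × 10^6) = 0.6286.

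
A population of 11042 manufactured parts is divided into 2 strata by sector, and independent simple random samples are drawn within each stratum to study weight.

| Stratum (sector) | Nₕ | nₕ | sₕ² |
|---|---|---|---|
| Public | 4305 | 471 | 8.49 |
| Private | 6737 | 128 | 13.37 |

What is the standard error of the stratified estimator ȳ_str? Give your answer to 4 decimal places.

0.2015

Var(ȳ_str) = Σₕ Wₕ²(1 − fₕ)sₕ²/nₕ with Wₕ = Nₕ/N, N = 11042.
Public: Wₕ = 0.38987502; term = 0.38987502²·(1 − 0.10940767)·8.49/471 = 0.0024401502.
Private: Wₕ = 0.61012498; term = 0.61012498²·(1 − 0.01899955)·13.37/128 = 0.038144177.
Sum = 0.040584327.
SE = √(0.040584327) = 0.2015.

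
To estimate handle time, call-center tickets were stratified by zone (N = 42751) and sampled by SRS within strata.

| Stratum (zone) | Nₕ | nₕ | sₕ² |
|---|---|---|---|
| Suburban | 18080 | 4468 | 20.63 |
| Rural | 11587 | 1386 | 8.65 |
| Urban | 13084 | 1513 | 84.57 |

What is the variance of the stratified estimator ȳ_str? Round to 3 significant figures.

0.00566

Var(ȳ_str) = Σₕ Wₕ²(1 − fₕ)sₕ²/nₕ with Wₕ = Nₕ/N, N = 42751.
Suburban: Wₕ = 0.42291408; term = 0.42291408²·(1 − 0.24712389)·20.63/4468 = 6.2174725 × 10^-4.
Rural: Wₕ = 0.27103460; term = 0.27103460²·(1 − 0.11961681)·8.65/1386 = 4.036213 × 10^-4.
Urban: Wₕ = 0.30605132; term = 0.30605132²·(1 − 0.11563742)·84.57/1513 = 0.004630163.
Sum = 0.0056555316.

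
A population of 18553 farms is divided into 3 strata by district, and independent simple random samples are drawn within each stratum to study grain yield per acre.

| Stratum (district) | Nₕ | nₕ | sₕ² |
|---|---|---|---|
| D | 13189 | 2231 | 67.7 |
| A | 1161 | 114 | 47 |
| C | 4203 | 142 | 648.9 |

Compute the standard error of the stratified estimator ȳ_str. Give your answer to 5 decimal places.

0.49071

Var(ȳ_str) = Σₕ Wₕ²(1 − fₕ)sₕ²/nₕ with Wₕ = Nₕ/N, N = 18553.
D: Wₕ = 0.71088234; term = 0.71088234²·(1 − 0.16915611)·67.7/2231 = 0.012741013.
A: Wₕ = 0.06257748; term = 0.06257748²·(1 − 0.09819121)·47/114 = 0.0014559405.
C: Wₕ = 0.22654018; term = 0.22654018²·(1 − 0.03378539)·648.9/142 = 0.22659667.
Sum = 0.24079362.
SE = √(0.24079362) = 0.49071.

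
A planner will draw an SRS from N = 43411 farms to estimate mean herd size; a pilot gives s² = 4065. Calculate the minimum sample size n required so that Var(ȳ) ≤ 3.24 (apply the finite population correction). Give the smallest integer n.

1220

Without fpc, n₀ = s²/D = 4065/3.24 = 1254.6296.
With fpc, (1 − n/N)·s²/n ≤ D requires n ≥ n₀/(1 + n₀/N) = 1254.6296/(1 + 1254.6296/43411) = 1219.3878.
Rounding up, n = 1220.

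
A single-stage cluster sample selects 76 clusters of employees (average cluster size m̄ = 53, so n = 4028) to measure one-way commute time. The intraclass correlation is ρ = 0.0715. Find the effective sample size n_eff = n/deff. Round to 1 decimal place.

deff = 1 + (53 − 1)·0.0715 = 1 + 3.718 = 4.718.
n_eff = 4028 / 4.718 = 853.8.

853.8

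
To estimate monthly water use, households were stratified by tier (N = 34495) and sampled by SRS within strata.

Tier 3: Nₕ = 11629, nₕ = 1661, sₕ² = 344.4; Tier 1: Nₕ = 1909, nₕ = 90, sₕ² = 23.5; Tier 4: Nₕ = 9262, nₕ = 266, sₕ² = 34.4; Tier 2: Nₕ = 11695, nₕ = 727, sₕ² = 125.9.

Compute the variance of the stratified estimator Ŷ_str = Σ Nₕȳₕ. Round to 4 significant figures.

5.793 × 10^7

Var(Ŷ_str) = Σₕ Nₕ²(1 − fₕ)sₕ²/nₕ.
Tier 3: 11629²·(1 − 1661/11629)·344.4/1661 = 2.4034988 × 10^7.
Tier 1: 1909²·(1 − 90/1909)·23.5/90 = 906700.76.
Tier 4: 9262²·(1 − 266/9262)·34.4/266 = 1.0775341 × 10^7.
Tier 2: 11695²·(1 − 727/11695)·125.9/727 = 2.2213602 × 10^7.
Sum = 5.7930632 × 10^7.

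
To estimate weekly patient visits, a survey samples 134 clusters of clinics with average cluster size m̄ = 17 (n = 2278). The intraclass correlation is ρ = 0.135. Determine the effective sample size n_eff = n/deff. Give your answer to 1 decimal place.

720.9

deff = 1 + (17 − 1)·0.135 = 1 + 2.16 = 3.16.
n_eff = 2278 / 3.16 = 720.9.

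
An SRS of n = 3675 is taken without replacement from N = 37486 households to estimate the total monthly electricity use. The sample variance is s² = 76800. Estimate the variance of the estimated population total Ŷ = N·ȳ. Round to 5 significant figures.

Var(Ŷ) = N²·Var(ȳ) = N²·(1 − n/N)·s²/n.
f = 3675/37486 = 0.09803660; Var(ȳ) = 0.90196340·76800/3675 = 18.849194.
Var(Ŷ) = 37486² · 18.849194 = 2.6486891 × 10^10.

2.6487 × 10^10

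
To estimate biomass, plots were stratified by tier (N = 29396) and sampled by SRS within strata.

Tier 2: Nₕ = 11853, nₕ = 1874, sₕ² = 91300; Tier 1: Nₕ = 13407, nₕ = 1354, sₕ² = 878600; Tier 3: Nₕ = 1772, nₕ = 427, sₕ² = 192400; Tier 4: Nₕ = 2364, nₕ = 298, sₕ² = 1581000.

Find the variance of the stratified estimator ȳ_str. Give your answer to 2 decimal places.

159.24

Var(ȳ_str) = Σₕ Wₕ²(1 − fₕ)sₕ²/nₕ with Wₕ = Nₕ/N, N = 29396.
Tier 2: Wₕ = 0.40321812; term = 0.40321812²·(1 − 0.15810343)·91300/1874 = 6.6686822.
Tier 1: Wₕ = 0.45608246; term = 0.45608246²·(1 − 0.10099202)·878600/1354 = 121.34526.
Tier 3: Wₕ = 0.06028031; term = 0.06028031²·(1 − 0.24097065)·192400/427 = 1.2427584.
Tier 4: Wₕ = 0.08041910; term = 0.08041910²·(1 − 0.12605753)·1581000/298 = 29.985888.
Sum = 159.24259.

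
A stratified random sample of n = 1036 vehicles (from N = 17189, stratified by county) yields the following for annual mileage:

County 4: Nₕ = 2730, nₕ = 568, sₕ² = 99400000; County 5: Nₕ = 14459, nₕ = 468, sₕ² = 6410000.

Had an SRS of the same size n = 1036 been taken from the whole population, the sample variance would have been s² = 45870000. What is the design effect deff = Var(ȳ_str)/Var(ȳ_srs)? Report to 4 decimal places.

Var(ȳ_str) = Σ Wₕ²(1−fₕ)sₕ²/nₕ with Wₕ = Nₕ/17189:
  County 4: (2730/17189)²·(1−568/2730)·99400000/568 = 3495.8691
  County 5: (14459/17189)²·(1−468/14459)·6410000/468 = 9377.7352
  → Var(ȳ_str) = 12873.604.
Var(ȳ_srs) = (1 − 1036/17189)·45870000/1036 = 41607.495.
deff = 12873.604 / 41607.495 = 0.3094.

0.3094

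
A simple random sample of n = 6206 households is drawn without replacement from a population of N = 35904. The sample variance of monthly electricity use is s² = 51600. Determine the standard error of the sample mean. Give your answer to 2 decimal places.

2.62

Under SRS without replacement, Var(ȳ) = (1 − f)·s²/n with f = n/N = 6206/35904 = 0.17284982.
Var(ȳ) = (1 − 0.17284982)·51600/6206 = 0.82715018·8.3145343 = 6.8773685.
SE(ȳ) = √(6.8773685) = 2.62.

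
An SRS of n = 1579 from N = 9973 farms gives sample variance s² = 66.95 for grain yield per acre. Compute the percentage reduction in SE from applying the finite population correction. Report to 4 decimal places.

8.2573

f = n/N = 1579/9973 = 0.15832748.
SE_no-fpc = √(s²/n) = 0.20591322; SE_fpc = √((1−f)s²/n) = 0.18891037.
Ratio = √(1−f) = 0.91742712. Reduction = 100·(1 − 0.91742712) = 8.2573%.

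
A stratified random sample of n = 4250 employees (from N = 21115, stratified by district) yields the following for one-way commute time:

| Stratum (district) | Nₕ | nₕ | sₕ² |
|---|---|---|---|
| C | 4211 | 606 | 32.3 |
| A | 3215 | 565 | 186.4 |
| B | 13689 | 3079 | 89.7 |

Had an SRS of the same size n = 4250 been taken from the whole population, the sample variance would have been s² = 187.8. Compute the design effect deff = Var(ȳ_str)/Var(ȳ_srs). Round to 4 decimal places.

0.4989

Var(ȳ_str) = Σ Wₕ²(1−fₕ)sₕ²/nₕ with Wₕ = Nₕ/21115:
  C: (4211/21115)²·(1−606/4211)·32.3/606 = 0.0018148396
  A: (3215/21115)²·(1−565/3215)·186.4/565 = 0.0063043765
  B: (13689/21115)²·(1−3079/13689)·89.7/3079 = 0.0094904693
  → Var(ȳ_str) = 0.017609685.
Var(ȳ_srs) = (1 − 4250/21115)·187.8/4250 = 0.035294084.
deff = 0.017609685 / 0.035294084 = 0.4989.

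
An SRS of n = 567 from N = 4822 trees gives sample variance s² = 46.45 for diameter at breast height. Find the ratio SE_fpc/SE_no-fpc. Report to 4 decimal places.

0.9394

f = n/N = 567/4822 = 0.11758606.
SE_no-fpc = √(s²/n) = 0.28622089; SE_fpc = √((1−f)s²/n) = 0.268867.
Ratio = √(1−f) = 0.93936890.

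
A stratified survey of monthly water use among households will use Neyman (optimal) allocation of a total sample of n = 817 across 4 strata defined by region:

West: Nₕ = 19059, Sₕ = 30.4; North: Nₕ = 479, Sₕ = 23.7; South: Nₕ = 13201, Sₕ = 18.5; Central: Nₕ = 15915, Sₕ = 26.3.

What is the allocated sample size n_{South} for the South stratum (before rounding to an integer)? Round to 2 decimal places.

Neyman allocation: nₕ = n·NₕSₕ / Σⱼ NⱼSⱼ.
Σ NⱼSⱼ = 19059·30.4 + 479·23.7 + 13201·18.5 + 15915·26.3 = 1.2535289 × 10^6.
n_{South} = 817·13201·18.5 / (1.2535289 × 10^6) = 159.17.

159.17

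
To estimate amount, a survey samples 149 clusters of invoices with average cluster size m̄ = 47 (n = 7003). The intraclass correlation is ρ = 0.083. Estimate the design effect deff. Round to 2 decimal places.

deff = 1 + (47 − 1)·0.083 = 1 + 3.818 = 4.818.

4.82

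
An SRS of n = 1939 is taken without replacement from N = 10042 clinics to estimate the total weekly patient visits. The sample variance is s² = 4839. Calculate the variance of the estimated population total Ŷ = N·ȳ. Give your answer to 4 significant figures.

2.031 × 10^8

Var(Ŷ) = N²·Var(ȳ) = N²·(1 − n/N)·s²/n.
f = 1939/10042 = 0.19308903; Var(ȳ) = 0.80691097·4839/1939 = 2.0137402.
Var(Ŷ) = 10042² · 2.0137402 = 2.0306911 × 10^8.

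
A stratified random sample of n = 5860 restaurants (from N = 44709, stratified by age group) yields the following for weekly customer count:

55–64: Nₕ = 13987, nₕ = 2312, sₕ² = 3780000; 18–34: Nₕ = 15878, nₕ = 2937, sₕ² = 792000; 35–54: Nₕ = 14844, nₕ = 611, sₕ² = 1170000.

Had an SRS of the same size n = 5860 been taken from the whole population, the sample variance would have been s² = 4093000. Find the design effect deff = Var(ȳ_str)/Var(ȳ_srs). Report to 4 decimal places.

0.5992

Var(ȳ_str) = Σ Wₕ²(1−fₕ)sₕ²/nₕ with Wₕ = Nₕ/44709:
  55–64: (13987/44709)²·(1−2312/13987)·3780000/2312 = 133.56588
  18–34: (15878/44709)²·(1−2937/15878)·792000/2937 = 27.720111
  35–54: (14844/44709)²·(1−611/14844)·1170000/611 = 202.3961
  → Var(ȳ_str) = 363.68209.
Var(ȳ_srs) = (1 − 5860/44709)·4093000/5860 = 606.9166.
deff = 363.68209 / 606.9166 = 0.5992.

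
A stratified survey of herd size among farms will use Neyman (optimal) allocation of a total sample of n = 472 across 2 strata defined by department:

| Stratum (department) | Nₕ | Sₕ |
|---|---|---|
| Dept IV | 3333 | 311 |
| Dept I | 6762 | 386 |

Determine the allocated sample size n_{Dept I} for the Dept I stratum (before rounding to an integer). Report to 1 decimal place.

337.8

Neyman allocation: nₕ = n·NₕSₕ / Σⱼ NⱼSⱼ.
Σ NⱼSⱼ = 3333·311 + 6762·386 = 3.646695 × 10^6.
n_{Dept I} = 472·6762·386 / (3.646695 × 10^6) = 337.8.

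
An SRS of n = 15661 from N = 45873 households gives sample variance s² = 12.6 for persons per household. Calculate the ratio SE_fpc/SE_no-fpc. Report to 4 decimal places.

0.8115

f = n/N = 15661/45873 = 0.34139908.
SE_no-fpc = √(s²/n) = 0.028364526; SE_fpc = √((1−f)s²/n) = 0.023019013.
Ratio = √(1−f) = 0.81154231.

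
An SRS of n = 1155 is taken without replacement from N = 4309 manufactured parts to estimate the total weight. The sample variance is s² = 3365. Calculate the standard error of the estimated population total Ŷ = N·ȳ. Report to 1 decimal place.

Var(Ŷ) = N²·Var(ȳ) = N²·(1 − n/N)·s²/n.
f = 1155/4309 = 0.26804363; Var(ȳ) = 0.73195637·3365/1155 = 2.1324963.
Var(Ŷ) = 4309² · 2.1324963 = 3.9595085 × 10^7.
SE(Ŷ) = √(3.9595085 × 10^7) = 6292.5.

6292.5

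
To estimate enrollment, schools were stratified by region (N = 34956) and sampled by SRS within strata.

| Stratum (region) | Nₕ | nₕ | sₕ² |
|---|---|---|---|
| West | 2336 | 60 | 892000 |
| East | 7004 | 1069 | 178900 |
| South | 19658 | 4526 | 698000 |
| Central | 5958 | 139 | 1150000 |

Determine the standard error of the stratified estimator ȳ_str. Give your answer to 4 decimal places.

Var(ȳ_str) = Σₕ Wₕ²(1 − fₕ)sₕ²/nₕ with Wₕ = Nₕ/N, N = 34956.
West: Wₕ = 0.06682687; term = 0.06682687²·(1 − 0.02568493)·892000/60 = 64.686736.
East: Wₕ = 0.20036617; term = 0.20036617²·(1 − 0.15262707)·178900/1069 = 5.6931947.
South: Wₕ = 0.56236411; term = 0.56236411²·(1 − 0.23023705)·698000/4526 = 37.543355.
Central: Wₕ = 0.17044284; term = 0.17044284²·(1 − 0.02332998)·1150000/139 = 234.74072.
Sum = 342.66401.
SE = √(342.66401) = 18.5112.

18.5112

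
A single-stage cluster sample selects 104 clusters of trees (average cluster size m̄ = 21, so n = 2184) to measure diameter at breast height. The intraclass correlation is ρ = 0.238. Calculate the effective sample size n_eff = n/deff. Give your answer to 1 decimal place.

379.2

deff = 1 + (21 − 1)·0.238 = 1 + 4.76 = 5.76.
n_eff = 2184 / 5.76 = 379.2.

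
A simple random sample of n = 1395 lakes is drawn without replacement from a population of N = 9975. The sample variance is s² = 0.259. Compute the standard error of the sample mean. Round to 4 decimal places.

0.0126

Under SRS without replacement, Var(ȳ) = (1 − f)·s²/n with f = n/N = 1395/9975 = 0.13984962.
Var(ȳ) = (1 − 0.13984962)·0.259/1395 = 0.86015038·1.8566308 × 10^-4 = 1.5969817 × 10^-4.
SE(ȳ) = √(1.5969817 × 10^-4) = 0.0126.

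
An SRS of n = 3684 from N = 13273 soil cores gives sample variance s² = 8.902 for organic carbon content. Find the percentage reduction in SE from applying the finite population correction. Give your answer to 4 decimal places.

15.0033

f = n/N = 3684/13273 = 0.27755594.
SE_no-fpc = √(s²/n) = 0.049156843; SE_fpc = √((1−f)s²/n) = 0.041781699.
Ratio = √(1−f) = 0.84996709. Reduction = 100·(1 − 0.84996709) = 15.0033%.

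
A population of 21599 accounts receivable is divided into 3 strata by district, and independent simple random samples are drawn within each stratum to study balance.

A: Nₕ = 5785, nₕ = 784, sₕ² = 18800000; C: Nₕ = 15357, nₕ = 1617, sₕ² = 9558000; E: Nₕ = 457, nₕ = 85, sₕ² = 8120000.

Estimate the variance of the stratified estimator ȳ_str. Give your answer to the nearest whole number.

Var(ȳ_str) = Σₕ Wₕ²(1 − fₕ)sₕ²/nₕ with Wₕ = Nₕ/N, N = 21599.
A: Wₕ = 0.26783647; term = 0.26783647²·(1 − 0.13552290)·18800000/784 = 1487.0813.
C: Wₕ = 0.71100514; term = 0.71100514²·(1 − 0.10529400)·9558000/1617 = 2673.5163.
E: Wₕ = 0.02115839; term = 0.02115839²·(1 − 0.18599562)·8120000/85 = 34.811998.
Sum = 4195.4096.

4195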